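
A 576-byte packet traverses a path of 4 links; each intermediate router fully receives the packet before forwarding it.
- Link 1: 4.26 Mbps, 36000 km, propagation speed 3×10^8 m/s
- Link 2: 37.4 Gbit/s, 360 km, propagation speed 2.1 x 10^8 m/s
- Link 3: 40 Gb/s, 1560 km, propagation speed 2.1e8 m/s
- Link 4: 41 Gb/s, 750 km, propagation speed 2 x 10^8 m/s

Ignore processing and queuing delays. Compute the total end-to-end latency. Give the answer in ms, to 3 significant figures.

134 ms

L = 576 × 8 = 4608 bits.
Transmission delays (L/R per hop): 1.08169, 0.000123209, 0.0001152, 0.00011239 ms; sum = 1.08204 ms.
Propagation delays (d/s per hop): 120, 1.71429, 7.42857, 3.75 ms; sum = 132.893 ms.
End-to-end = 134 ms.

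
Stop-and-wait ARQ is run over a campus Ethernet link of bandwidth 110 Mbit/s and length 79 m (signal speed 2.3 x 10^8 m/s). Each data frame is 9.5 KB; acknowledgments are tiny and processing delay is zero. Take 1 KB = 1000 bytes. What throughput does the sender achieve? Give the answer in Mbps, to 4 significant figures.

109.9 Mbps

t_tx = L/R = 76000/110000000 = 0.000690909 s.
t_prop = 79/2.3e+08 = 3.43478e-07 s; RTT = 6.86957e-07 s.
Cycle = t_tx + RTT = 0.000691596 s.
Throughput = L / cycle = 76000 / 0.000691596 = 109.9 Mbps.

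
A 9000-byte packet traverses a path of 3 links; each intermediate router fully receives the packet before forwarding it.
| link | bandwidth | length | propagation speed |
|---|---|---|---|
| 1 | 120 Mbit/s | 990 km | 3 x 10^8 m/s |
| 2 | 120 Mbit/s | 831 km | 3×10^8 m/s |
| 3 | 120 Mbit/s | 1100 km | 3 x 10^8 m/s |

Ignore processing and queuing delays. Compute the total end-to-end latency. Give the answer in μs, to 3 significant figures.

11500 μs

L = 9000 × 8 = 72000 bits.
Transmission delay per hop = L/R = 72000/120000000 = 600 μs; 3 hops → 1800 μs.
Propagation delays (d/s per hop): 3300, 2770, 3666.67 μs; sum = 9736.67 μs.
End-to-end = 11500 μs.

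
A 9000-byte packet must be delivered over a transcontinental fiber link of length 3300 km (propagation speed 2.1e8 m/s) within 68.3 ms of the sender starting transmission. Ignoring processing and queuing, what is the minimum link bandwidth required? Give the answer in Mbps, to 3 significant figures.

1.37 Mbps

L = 72000 bits.
Propagation delay = 3300000 / 210000000 = 15.7143 ms.
Transmission budget = 68.3 − 15.7143 = 52.5857 ms.
R ≥ L / t_tx = 72000 bits / 0.0525857 s = 1.37 Mbps.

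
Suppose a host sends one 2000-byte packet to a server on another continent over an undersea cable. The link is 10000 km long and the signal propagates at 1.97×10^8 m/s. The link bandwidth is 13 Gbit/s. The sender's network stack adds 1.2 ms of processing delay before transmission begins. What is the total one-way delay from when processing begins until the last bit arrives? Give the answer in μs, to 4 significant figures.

51960 μs

L = 2000 × 8 = 16000 bits.
Transmission delay = L/R = 16000 / 13000000000 = 1.23077 μs.
Propagation delay = d/s = 10000000 m / 197000000 m/s = 50761.4 μs.
Plus processing delay 1.2 ms = 1200 μs.
Total = 51960 μs.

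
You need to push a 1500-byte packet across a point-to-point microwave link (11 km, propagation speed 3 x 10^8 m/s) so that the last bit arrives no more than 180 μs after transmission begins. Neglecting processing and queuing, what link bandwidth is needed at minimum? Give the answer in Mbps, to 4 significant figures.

83.72 Mbps

L = 12000 bits.
Propagation delay = 11000 / 300000000 = 36.6667 μs.
Transmission budget = 180 − 36.6667 = 143.333 μs.
R ≥ L / t_tx = 12000 bits / 0.000143333 s = 83.72 Mbps.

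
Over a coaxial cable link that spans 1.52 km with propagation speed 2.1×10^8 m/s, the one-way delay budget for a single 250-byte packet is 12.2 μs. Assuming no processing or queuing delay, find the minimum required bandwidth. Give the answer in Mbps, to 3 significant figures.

L = 2000 bits.
Propagation delay = 1520 / 210000000 = 7.2381 μs.
Transmission budget = 12.2 − 7.2381 = 4.9619 μs.
R ≥ L / t_tx = 2000 bits / 4.9619e-06 s = 403 Mbps.

403 Mbps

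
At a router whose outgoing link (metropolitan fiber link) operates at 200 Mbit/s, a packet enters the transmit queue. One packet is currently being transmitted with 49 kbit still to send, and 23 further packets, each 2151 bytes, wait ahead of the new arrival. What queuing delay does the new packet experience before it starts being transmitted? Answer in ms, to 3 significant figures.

2.22 ms

Each queued packet: L/R = 17208/200000000 = 0.08604 ms.
23 queued → 1.97892 ms.
Plus remaining 49000 bits of current packet: 0.245 ms.
Queuing delay = 2.22 ms.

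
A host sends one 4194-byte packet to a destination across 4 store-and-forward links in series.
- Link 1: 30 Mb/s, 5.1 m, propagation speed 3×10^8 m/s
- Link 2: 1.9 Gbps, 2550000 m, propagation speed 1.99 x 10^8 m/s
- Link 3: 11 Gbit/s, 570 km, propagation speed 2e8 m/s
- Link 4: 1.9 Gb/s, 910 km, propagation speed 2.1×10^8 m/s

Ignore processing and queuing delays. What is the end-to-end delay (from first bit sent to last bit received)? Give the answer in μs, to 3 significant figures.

L = 4194 × 8 = 33552 bits.
Transmission delays (L/R per hop): 1118.4, 17.6589, 3.05018, 17.6589 μs; sum = 1156.77 μs.
Propagation delays (d/s per hop): 0.017, 12814.1, 2850, 4333.33 μs; sum = 19997.4 μs.
End-to-end = 21200 μs.

21200 μs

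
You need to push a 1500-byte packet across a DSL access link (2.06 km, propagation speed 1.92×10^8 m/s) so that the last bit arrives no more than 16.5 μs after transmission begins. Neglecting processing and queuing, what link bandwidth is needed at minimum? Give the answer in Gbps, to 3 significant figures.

2.08 Gbps

L = 12000 bits.
Propagation delay = 2060 / 192000000 = 10.7292 μs.
Transmission budget = 16.5 − 10.7292 = 5.77083 μs.
R ≥ L / t_tx = 12000 bits / 5.77083e-06 s = 2.08 Gbps.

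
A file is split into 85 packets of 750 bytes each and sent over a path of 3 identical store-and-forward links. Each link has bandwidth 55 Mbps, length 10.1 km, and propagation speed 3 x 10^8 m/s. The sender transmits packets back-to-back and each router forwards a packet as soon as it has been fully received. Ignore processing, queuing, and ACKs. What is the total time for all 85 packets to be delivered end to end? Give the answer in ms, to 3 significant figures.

9.59 ms

Per-hop transmission t_tx = L/R = 6000/55000000 = 0.109091 ms.
Per-hop propagation t_prop = 10100/300000000 = 0.0336667 ms.
Pipeline fill: first packet needs 3·t_tx to clear all hops; remaining 84 packets each add one t_tx.
Total = (3+85-1)·t_tx + 3·t_prop = 87·0.109091 + 3·0.0336667 = 9.59 ms.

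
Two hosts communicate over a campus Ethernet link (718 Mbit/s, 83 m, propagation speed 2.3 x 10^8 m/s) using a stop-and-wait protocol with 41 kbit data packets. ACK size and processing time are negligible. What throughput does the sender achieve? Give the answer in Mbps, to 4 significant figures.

709.0 Mbps

t_tx = L/R = 41000/718000000 = 5.71031e-05 s.
t_prop = 83/2.3e+08 = 3.6087e-07 s; RTT = 7.21739e-07 s.
Cycle = t_tx + RTT = 5.78248e-05 s.
Throughput = L / cycle = 41000 / 5.78248e-05 = 709.0 Mbps.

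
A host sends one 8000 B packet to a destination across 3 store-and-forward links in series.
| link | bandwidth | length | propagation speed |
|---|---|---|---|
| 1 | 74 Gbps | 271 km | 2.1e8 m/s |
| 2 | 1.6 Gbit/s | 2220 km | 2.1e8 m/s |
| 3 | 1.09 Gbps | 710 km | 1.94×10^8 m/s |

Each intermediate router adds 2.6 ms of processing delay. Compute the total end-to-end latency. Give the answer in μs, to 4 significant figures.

20820 μs

L = 8000 × 8 = 64000 bits.
Transmission delays (L/R per hop): 0.864865, 40, 58.7156 μs; sum = 99.5805 μs.
Propagation delays (d/s per hop): 1290.48, 10571.4, 3659.79 μs; sum = 15521.7 μs.
Processing at 2 router(s): 2 × 2.6 ms = 5200 μs.
End-to-end = 20820 μs.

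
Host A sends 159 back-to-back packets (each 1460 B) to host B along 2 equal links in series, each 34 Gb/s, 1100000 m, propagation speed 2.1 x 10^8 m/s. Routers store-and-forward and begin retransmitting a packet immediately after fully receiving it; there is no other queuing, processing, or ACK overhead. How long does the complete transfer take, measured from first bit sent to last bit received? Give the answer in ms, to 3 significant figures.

Per-hop transmission t_tx = L/R = 11680/34000000000 = 0.000343529 ms.
Per-hop propagation t_prop = 1100000/210000000 = 5.2381 ms.
Pipeline fill: first packet needs 2·t_tx to clear all hops; remaining 158 packets each add one t_tx.
Total = (2+159-1)·t_tx + 2·t_prop = 160·0.000343529 + 2·5.2381 = 10.5 ms.

10.5 ms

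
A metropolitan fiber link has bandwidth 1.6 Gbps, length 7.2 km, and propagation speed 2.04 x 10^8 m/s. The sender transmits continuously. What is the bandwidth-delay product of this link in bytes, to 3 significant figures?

7060 bytes

Propagation delay = 7200 / 204000000 = 3.52941e-05 s.
BDP = R × t_prop = 1600000000 × 3.52941e-05 = 56470.6 bits.
In bytes: 56470.6/8 = 7060 bytes.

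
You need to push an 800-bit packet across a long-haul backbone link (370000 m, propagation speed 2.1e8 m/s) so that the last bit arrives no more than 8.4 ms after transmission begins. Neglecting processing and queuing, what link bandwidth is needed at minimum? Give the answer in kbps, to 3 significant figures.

Propagation delay = 370000 / 210000000 = 1.7619 ms.
Transmission budget = 8.4 − 1.7619 = 6.6381 ms.
R ≥ L / t_tx = 800 bits / 0.0066381 s = 121 kbps.

121 kbps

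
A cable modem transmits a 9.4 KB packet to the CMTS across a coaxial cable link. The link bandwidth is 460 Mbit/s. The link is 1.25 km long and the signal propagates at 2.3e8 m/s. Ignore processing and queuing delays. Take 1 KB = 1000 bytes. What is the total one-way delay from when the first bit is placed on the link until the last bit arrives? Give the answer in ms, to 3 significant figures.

L = 75200 bits.
Transmission delay = L/R = 75200 / 460000000 = 0.163478 ms.
Propagation delay = d/s = 1250 m / 2.3e+08 m/s = 0.00543478 ms.
Total = 0.169 ms.

0.169 ms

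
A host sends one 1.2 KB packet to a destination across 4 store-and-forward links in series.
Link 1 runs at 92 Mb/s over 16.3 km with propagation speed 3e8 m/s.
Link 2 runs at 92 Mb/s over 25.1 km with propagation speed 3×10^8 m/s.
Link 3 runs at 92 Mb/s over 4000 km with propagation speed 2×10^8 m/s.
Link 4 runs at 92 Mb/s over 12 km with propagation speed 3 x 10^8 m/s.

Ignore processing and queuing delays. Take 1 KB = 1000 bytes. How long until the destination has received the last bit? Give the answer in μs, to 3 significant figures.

L = 9600 bits.
Transmission delay per hop = L/R = 9600/92000000 = 104.348 μs; 4 hops → 417.391 μs.
Propagation delays (d/s per hop): 54.3333, 83.6667, 20000, 40 μs; sum = 20178 μs.
End-to-end = 20600 μs.

20600 μs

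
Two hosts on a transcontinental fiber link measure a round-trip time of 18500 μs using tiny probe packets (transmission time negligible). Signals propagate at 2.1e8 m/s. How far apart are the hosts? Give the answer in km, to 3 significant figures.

1940 km

One-way propagation = RTT/2 = 9250 μs.
d = s × t = 210000000 × 0.00925 = 1940 km.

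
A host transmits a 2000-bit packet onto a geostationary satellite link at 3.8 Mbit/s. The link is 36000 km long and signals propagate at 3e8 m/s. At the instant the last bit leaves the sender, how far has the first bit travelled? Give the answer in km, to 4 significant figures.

t_tx = L/R = 2000/3800000 = 0.000526316 s.
Distance = s × t_tx = 300000000 × 0.000526316 = 157.9 km.

157.9 km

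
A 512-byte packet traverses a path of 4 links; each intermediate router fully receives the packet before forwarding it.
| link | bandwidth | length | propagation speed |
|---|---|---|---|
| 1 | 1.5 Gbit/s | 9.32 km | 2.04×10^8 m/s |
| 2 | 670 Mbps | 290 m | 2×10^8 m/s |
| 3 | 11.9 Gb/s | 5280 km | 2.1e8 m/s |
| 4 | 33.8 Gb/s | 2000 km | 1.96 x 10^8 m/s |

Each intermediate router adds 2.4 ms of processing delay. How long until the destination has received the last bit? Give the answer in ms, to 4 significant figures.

42.60 ms

L = 512 × 8 = 4096 bits.
Transmission delays (L/R per hop): 0.00273067, 0.00611343, 0.000344202, 0.000121183 ms; sum = 0.00930948 ms.
Propagation delays (d/s per hop): 0.0456863, 0.00145, 25.1429, 10.2041 ms; sum = 35.3941 ms.
Processing at 3 router(s): 3 × 2.4 ms = 7.2 ms.
End-to-end = 42.60 ms.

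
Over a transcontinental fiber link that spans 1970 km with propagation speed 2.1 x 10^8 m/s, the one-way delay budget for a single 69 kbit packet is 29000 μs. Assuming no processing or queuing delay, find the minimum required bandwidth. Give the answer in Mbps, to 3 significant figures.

Propagation delay = 1970000 / 210000000 = 9380.95 μs.
Transmission budget = 29000 − 9380.95 = 19619 μs.
R ≥ L / t_tx = 69000 bits / 0.019619 s = 3.52 Mbps.

3.52 Mbps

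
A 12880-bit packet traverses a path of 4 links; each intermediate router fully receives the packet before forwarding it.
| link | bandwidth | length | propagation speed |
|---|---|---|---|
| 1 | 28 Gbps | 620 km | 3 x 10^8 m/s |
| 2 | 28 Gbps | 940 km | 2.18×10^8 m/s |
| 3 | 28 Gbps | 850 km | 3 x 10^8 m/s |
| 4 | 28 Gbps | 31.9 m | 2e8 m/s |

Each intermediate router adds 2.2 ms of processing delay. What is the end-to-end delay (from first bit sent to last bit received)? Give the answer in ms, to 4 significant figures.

15.81 ms

Transmission delay per hop = L/R = 12880/28000000000 = 0.00046 ms; 4 hops → 0.00184 ms.
Propagation delays (d/s per hop): 2.06667, 4.31193, 2.83333, 0.0001595 ms; sum = 9.21209 ms.
Processing at 3 router(s): 3 × 2.2 ms = 6.6 ms.
End-to-end = 15.81 ms.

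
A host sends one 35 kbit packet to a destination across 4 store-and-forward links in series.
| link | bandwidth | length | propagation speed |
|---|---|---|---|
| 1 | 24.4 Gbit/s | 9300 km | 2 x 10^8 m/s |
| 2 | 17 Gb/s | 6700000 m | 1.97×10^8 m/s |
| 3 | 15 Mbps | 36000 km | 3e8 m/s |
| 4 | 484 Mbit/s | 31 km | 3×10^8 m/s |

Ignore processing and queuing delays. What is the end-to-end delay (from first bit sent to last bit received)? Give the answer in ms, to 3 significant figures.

203 ms

L = 35000 bits.
Transmission delays (L/R per hop): 0.00143443, 0.00205882, 2.33333, 0.072314 ms; sum = 2.40914 ms.
Propagation delays (d/s per hop): 46.5, 34.0102, 120, 0.103333 ms; sum = 200.613 ms.
End-to-end = 203 ms.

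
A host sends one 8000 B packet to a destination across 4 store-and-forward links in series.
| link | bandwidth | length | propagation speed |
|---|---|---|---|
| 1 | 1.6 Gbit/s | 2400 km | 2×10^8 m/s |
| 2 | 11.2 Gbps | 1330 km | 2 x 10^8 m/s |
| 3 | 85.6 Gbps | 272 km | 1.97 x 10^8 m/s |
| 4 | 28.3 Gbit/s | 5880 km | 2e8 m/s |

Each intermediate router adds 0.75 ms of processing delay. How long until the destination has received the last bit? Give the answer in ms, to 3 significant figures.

51.7 ms

L = 8000 × 8 = 64000 bits.
Transmission delays (L/R per hop): 0.04, 0.00571429, 0.000747664, 0.00226148 ms; sum = 0.0487234 ms.
Propagation delays (d/s per hop): 12, 6.65, 1.38071, 29.4 ms; sum = 49.4307 ms.
Processing at 3 router(s): 3 × 0.75 ms = 2.25 ms.
End-to-end = 51.7 ms.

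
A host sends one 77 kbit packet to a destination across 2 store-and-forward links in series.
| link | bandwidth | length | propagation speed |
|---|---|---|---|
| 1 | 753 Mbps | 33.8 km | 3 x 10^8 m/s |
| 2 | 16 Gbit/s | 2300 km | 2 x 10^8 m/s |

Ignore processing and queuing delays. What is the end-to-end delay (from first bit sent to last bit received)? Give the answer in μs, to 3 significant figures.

L = 77000 bits.
Transmission delays (L/R per hop): 102.258, 4.8125 μs; sum = 107.07 μs.
Propagation delays (d/s per hop): 112.667, 11500 μs; sum = 11612.7 μs.
End-to-end = 11700 μs.

11700 μs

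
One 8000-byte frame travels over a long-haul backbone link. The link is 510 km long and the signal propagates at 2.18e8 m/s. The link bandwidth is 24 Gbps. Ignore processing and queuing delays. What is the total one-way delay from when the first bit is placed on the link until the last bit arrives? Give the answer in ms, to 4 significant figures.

2.342 ms

L = 8000 × 8 = 64000 bits.
Transmission delay = L/R = 64000 / 24000000000 = 0.00266667 ms.
Propagation delay = d/s = 510000 m / 2.18e+08 m/s = 2.33945 ms.
Total = 2.342 ms.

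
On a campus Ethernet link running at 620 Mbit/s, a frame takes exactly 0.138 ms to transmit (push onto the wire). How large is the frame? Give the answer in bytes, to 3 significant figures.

L = R × t_tx = 620000000 b/s × 0.000138 s = 85560 bits.
In bytes: 85560 / 8 = 10700 bytes.

10700 bytes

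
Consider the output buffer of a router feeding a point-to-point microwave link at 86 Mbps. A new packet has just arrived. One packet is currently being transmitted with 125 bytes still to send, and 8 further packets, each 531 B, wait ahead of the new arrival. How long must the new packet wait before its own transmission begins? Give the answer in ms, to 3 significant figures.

0.407 ms

Each queued packet: L/R = 4248/86000000 = 0.0493953 ms.
8 queued → 0.395163 ms.
Plus remaining 1000 bits of current packet: 0.0116279 ms.
Queuing delay = 0.407 ms.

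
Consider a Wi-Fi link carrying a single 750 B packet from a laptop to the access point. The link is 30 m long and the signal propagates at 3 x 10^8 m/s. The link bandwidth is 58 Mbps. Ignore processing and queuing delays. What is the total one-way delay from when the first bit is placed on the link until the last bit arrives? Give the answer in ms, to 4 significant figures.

0.1035 ms

L = 750 × 8 = 6000 bits.
Transmission delay = L/R = 6000 / 58000000 = 0.103448 ms.
Propagation delay = d/s = 30 m / 300000000 m/s = 0.0001 ms.
Total = 0.1035 ms.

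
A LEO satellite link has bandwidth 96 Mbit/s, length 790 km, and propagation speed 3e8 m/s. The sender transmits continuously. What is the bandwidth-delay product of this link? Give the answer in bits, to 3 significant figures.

Propagation delay = 790000 / 300000000 = 0.00263333 s.
BDP = R × t_prop = 96000000 × 0.00263333 = 252800 bits.

253000 bits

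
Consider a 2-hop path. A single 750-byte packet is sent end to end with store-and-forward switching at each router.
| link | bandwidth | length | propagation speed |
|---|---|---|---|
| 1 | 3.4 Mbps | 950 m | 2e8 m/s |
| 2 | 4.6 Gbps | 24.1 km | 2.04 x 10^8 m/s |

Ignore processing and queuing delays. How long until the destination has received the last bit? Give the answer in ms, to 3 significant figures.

L = 750 × 8 = 6000 bits.
Transmission delays (L/R per hop): 1.76471, 0.00130435 ms; sum = 1.76601 ms.
Propagation delays (d/s per hop): 0.00475, 0.118137 ms; sum = 0.122887 ms.
End-to-end = 1.89 ms.

1.89 ms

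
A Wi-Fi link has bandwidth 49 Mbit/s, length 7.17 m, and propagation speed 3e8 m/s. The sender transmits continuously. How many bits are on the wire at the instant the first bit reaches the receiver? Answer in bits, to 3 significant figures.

1.17 bits

Propagation delay = 7.17 / 300000000 = 2.39e-08 s.
BDP = R × t_prop = 49000000 × 2.39e-08 = 1.1711 bits.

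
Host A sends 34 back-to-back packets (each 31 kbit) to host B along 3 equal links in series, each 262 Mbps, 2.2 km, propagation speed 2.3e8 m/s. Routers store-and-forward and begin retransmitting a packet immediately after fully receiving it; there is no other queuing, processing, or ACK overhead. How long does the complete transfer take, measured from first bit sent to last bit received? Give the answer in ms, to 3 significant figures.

4.29 ms

Per-hop transmission t_tx = L/R = 31000/262000000 = 0.118321 ms.
Per-hop propagation t_prop = 2200/2.3e+08 = 0.00956522 ms.
Pipeline fill: first packet needs 3·t_tx to clear all hops; remaining 33 packets each add one t_tx.
Total = (3+34-1)·t_tx + 3·t_prop = 36·0.118321 + 3·0.00956522 = 4.29 ms.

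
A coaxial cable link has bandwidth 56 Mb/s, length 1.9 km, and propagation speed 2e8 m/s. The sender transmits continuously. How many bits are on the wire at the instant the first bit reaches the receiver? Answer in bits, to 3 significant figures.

Propagation delay = 1900 / 200000000 = 9.5e-06 s.
BDP = R × t_prop = 56000000 × 9.5e-06 = 532 bits.

532 bits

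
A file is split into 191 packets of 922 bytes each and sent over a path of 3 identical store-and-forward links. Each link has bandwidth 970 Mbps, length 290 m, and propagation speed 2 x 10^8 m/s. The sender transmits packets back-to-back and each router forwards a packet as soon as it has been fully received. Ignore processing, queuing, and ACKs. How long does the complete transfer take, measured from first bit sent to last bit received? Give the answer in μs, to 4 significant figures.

1472 μs

Per-hop transmission t_tx = L/R = 7376/970000000 = 7.60412 μs.
Per-hop propagation t_prop = 290/200000000 = 1.45 μs.
Pipeline fill: first packet needs 3·t_tx to clear all hops; remaining 190 packets each add one t_tx.
Total = (3+191-1)·t_tx + 3·t_prop = 193·7.60412 + 3·1.45 = 1472 μs.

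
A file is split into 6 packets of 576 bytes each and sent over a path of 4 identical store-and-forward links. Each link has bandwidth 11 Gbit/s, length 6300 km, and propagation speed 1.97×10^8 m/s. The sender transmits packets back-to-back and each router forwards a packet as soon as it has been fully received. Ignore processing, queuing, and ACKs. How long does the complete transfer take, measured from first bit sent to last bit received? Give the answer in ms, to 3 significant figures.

Per-hop transmission t_tx = L/R = 4608/11000000000 = 0.000418909 ms.
Per-hop propagation t_prop = 6300000/197000000 = 31.9797 ms.
Pipeline fill: first packet needs 4·t_tx to clear all hops; remaining 5 packets each add one t_tx.
Total = (4+6-1)·t_tx + 4·t_prop = 9·0.000418909 + 4·31.9797 = 128 ms.

128 ms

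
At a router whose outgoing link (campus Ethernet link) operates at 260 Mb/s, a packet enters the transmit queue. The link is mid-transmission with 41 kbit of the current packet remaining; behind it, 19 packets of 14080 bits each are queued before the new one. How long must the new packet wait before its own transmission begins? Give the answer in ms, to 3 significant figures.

Each queued packet: L/R = 14080/260000000 = 0.0541538 ms.
19 queued → 1.02892 ms.
Plus remaining 41000 bits of current packet: 0.157692 ms.
Queuing delay = 1.19 ms.

1.19 ms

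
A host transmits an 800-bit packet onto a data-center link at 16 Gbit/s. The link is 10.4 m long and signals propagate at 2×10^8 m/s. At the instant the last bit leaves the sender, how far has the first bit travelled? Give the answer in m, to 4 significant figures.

10.00 m

t_tx = L/R = 800/16000000000 = 5e-08 s.
Distance = s × t_tx = 200000000 × 5e-08 = 10.00 m.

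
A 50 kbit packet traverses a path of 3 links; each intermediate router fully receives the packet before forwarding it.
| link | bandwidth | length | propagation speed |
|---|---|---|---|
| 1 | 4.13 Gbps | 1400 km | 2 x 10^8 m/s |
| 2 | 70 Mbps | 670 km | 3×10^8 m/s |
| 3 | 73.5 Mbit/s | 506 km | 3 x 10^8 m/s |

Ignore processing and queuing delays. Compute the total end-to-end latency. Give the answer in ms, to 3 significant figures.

12.3 ms

L = 50000 bits.
Transmission delays (L/R per hop): 0.0121065, 0.714286, 0.680272 ms; sum = 1.40666 ms.
Propagation delays (d/s per hop): 7, 2.23333, 1.68667 ms; sum = 10.92 ms.
End-to-end = 12.3 ms.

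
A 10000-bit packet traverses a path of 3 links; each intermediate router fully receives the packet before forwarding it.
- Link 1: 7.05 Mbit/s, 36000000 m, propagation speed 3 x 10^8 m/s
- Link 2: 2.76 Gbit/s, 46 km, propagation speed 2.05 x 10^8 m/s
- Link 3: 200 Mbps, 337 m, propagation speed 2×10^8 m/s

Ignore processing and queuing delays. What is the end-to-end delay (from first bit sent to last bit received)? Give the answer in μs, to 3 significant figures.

Transmission delays (L/R per hop): 1418.44, 3.62319, 50 μs; sum = 1472.06 μs.
Propagation delays (d/s per hop): 120000, 224.39, 1.685 μs; sum = 120226 μs.
End-to-end = 122000 μs.

122000 μs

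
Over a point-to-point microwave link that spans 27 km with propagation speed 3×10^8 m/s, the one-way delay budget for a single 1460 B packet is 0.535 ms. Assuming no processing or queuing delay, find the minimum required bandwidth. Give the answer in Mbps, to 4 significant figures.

26.25 Mbps

L = 11680 bits.
Propagation delay = 27000 / 300000000 = 0.09 ms.
Transmission budget = 0.535 − 0.09 = 0.445 ms.
R ≥ L / t_tx = 11680 bits / 0.000445 s = 26.25 Mbps.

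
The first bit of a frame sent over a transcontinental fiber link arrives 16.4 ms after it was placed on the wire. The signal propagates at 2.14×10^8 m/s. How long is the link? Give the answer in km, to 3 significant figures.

3510 km

d = s × t_prop = 214000000 × 0.0164 = 3510 km.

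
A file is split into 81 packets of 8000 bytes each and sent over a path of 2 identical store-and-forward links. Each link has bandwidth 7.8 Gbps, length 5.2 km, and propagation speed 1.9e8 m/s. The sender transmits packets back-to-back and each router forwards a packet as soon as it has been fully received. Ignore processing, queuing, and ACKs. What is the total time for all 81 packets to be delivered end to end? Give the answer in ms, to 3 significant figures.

Per-hop transmission t_tx = L/R = 64000/7800000000 = 0.00820513 ms.
Per-hop propagation t_prop = 5200/190000000 = 0.0273684 ms.
Pipeline fill: first packet needs 2·t_tx to clear all hops; remaining 80 packets each add one t_tx.
Total = (2+81-1)·t_tx + 2·t_prop = 82·0.00820513 + 2·0.0273684 = 0.728 ms.

0.728 ms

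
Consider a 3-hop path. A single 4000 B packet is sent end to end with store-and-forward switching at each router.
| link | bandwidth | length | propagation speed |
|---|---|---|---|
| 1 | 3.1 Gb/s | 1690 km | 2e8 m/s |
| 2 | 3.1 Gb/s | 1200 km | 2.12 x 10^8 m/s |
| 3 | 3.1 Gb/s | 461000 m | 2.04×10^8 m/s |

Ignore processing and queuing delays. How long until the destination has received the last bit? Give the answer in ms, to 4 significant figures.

L = 4000 × 8 = 32000 bits.
Transmission delay per hop = L/R = 32000/3100000000 = 0.0103226 ms; 3 hops → 0.0309677 ms.
Propagation delays (d/s per hop): 8.45, 5.66038, 2.2598 ms; sum = 16.3702 ms.
End-to-end = 16.40 ms.

16.40 ms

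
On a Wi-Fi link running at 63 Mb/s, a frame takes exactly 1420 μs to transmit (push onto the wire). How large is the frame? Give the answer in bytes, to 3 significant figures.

11200 bytes

L = R × t_tx = 63000000 b/s × 0.00142 s = 89460 bits.
In bytes: 89460 / 8 = 11200 bytes.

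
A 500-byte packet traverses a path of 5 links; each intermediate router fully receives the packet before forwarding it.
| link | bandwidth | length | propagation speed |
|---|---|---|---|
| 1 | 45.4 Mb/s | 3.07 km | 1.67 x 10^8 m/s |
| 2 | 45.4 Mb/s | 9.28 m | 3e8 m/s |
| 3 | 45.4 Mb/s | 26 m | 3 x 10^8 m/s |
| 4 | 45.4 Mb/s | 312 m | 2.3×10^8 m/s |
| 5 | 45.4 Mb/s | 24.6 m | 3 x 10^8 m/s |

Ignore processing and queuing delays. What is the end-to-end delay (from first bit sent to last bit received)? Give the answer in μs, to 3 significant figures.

460 μs

L = 500 × 8 = 4000 bits.
Transmission delay per hop = L/R = 4000/45400000 = 88.1057 μs; 5 hops → 440.529 μs.
Propagation delays (d/s per hop): 18.3832, 0.0309333, 0.0866667, 1.35652, 0.082 μs; sum = 19.9394 μs.
End-to-end = 460 μs.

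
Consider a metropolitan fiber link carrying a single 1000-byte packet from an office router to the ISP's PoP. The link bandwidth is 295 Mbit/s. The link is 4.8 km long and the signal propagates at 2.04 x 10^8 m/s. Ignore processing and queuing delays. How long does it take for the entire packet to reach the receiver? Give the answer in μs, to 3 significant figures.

50.6 μs

L = 1000 × 8 = 8000 bits.
Transmission delay = L/R = 8000 / 295000000 = 27.1186 μs.
Propagation delay = d/s = 4800 m / 204000000 m/s = 23.5294 μs.
Total = 50.6 μs.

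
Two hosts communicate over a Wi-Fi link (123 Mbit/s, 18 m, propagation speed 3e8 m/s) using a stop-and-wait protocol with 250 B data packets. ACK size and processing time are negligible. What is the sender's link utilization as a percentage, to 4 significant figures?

99.27 %

t_tx = L/R = 2000/123000000 = 1.62602e-05 s.
t_prop = 18/300000000 = 6e-08 s; RTT = 1.2e-07 s.
Cycle = t_tx + RTT = 1.63802e-05 s.
Utilization = t_tx / cycle = 1.62602e-05/1.63802e-05 = 99.27 %.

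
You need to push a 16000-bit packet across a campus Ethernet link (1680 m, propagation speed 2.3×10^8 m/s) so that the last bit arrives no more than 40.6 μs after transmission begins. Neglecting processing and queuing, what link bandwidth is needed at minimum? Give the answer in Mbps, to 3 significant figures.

Propagation delay = 1680 / 2.3e+08 = 7.30435 μs.
Transmission budget = 40.6 − 7.30435 = 33.2957 μs.
R ≥ L / t_tx = 16000 bits / 3.32957e-05 s = 481 Mbps.

481 Mbps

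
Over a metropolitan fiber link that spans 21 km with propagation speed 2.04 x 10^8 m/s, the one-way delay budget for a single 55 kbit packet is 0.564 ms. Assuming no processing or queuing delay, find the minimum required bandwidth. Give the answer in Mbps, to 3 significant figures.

Propagation delay = 21000 / 204000000 = 0.102941 ms.
Transmission budget = 0.564 − 0.102941 = 0.461059 ms.
R ≥ L / t_tx = 55000 bits / 0.000461059 s = 119 Mbps.

119 Mbps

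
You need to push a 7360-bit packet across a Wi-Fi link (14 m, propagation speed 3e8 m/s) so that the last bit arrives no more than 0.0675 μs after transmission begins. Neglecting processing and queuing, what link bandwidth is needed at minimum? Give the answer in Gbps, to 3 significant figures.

Propagation delay = 14 / 300000000 = 0.0466667 μs.
Transmission budget = 0.0675 − 0.0466667 = 0.0208333 μs.
R ≥ L / t_tx = 7360 bits / 2.08333e-08 s = 353 Gbps.

353 Gbps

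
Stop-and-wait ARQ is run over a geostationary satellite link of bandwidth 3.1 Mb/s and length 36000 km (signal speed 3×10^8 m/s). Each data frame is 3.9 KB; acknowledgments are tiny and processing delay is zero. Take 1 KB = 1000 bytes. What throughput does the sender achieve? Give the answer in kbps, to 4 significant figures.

t_tx = L/R = 31200/3100000 = 0.0100645 s.
t_prop = 36000000/300000000 = 0.12 s; RTT = 0.24 s.
Cycle = t_tx + RTT = 0.250065 s.
Throughput = L / cycle = 31200 / 0.250065 = 124.8 kbps.

124.8 kbps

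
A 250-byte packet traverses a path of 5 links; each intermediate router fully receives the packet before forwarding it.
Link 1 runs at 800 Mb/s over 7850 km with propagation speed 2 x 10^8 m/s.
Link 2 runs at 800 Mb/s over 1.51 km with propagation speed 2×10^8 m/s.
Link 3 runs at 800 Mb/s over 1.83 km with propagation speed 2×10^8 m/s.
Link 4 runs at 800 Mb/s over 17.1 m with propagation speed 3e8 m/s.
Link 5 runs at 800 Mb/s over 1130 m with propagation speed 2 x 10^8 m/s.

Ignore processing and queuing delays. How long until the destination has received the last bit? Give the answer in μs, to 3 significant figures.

L = 250 × 8 = 2000 bits.
Transmission delay per hop = L/R = 2000/800000000 = 2.5 μs; 5 hops → 12.5 μs.
Propagation delays (d/s per hop): 39250, 7.55, 9.15, 0.057, 5.65 μs; sum = 39272.4 μs.
End-to-end = 39300 μs.

39300 μs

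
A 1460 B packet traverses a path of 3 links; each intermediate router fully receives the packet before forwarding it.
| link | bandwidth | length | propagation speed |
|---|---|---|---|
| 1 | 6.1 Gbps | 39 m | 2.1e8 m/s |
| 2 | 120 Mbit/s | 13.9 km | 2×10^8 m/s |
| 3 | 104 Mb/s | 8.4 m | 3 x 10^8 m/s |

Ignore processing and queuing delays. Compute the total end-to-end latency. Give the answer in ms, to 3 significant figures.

L = 1460 × 8 = 11680 bits.
Transmission delays (L/R per hop): 0.00191475, 0.0973333, 0.112308 ms; sum = 0.211556 ms.
Propagation delays (d/s per hop): 0.000185714, 0.0695, 2.8e-05 ms; sum = 0.0697137 ms.
End-to-end = 0.281 ms.

0.281 ms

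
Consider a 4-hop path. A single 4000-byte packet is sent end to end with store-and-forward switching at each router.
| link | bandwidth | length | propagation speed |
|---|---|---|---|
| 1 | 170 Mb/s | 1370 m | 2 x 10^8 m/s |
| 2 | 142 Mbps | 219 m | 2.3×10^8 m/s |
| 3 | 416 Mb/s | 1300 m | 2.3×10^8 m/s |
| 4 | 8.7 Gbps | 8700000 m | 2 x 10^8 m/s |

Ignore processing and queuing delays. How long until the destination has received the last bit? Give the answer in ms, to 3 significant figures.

L = 4000 × 8 = 32000 bits.
Transmission delays (L/R per hop): 0.188235, 0.225352, 0.0769231, 0.00367816 ms; sum = 0.494189 ms.
Propagation delays (d/s per hop): 0.00685, 0.000952174, 0.00565217, 43.5 ms; sum = 43.5135 ms.
End-to-end = 44.0 ms.

44.0 ms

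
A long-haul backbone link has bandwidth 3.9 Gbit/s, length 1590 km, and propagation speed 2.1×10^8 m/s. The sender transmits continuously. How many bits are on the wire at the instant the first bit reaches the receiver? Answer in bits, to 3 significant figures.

Propagation delay = 1590000 / 210000000 = 0.00757143 s.
BDP = R × t_prop = 3900000000 × 0.00757143 = 29528600 bits.

29500000 bits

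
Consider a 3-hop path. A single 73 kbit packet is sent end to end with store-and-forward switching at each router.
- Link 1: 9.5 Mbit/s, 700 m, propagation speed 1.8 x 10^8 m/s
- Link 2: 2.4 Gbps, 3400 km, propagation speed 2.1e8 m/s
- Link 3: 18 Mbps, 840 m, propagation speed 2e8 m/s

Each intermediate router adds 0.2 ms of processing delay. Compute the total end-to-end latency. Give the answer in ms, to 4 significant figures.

28.37 ms

L = 73000 bits.
Transmission delays (L/R per hop): 7.68421, 0.0304167, 4.05556 ms; sum = 11.7702 ms.
Propagation delays (d/s per hop): 0.00388889, 16.1905, 0.0042 ms; sum = 16.1986 ms.
Processing at 2 router(s): 2 × 0.2 ms = 0.4 ms.
End-to-end = 28.37 ms.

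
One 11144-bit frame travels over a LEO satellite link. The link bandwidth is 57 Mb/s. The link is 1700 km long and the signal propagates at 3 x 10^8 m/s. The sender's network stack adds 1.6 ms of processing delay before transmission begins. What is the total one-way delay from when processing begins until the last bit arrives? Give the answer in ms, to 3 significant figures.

7.46 ms

Transmission delay = L/R = 11144 / 57000000 = 0.195509 ms.
Propagation delay = d/s = 1700000 m / 300000000 m/s = 5.66667 ms.
Plus processing delay 1.6 ms = 1.6 ms.
Total = 7.46 ms.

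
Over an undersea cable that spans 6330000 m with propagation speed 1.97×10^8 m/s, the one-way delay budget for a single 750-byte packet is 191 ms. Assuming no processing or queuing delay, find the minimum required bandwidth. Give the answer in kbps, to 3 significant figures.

L = 6000 bits.
Propagation delay = 6330000 / 197000000 = 32.132 ms.
Transmission budget = 191 − 32.132 = 158.868 ms.
R ≥ L / t_tx = 6000 bits / 0.158868 s = 37.8 kbps.

37.8 kbps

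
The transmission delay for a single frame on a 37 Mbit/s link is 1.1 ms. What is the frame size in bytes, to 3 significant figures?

5090 bytes

L = R × t_tx = 37000000 b/s × 0.0011 s = 40700 bits.
In bytes: 40700 / 8 = 5090 bytes.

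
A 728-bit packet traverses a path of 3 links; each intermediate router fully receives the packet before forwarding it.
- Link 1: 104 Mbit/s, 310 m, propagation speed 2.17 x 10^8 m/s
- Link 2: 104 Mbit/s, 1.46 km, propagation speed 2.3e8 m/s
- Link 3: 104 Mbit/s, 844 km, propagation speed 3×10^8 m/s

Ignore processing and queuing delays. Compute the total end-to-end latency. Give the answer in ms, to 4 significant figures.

Transmission delay per hop = L/R = 728/104000000 = 0.007 ms; 3 hops → 0.021 ms.
Propagation delays (d/s per hop): 0.00142857, 0.00634783, 2.81333 ms; sum = 2.82111 ms.
End-to-end = 2.842 ms.

2.842 ms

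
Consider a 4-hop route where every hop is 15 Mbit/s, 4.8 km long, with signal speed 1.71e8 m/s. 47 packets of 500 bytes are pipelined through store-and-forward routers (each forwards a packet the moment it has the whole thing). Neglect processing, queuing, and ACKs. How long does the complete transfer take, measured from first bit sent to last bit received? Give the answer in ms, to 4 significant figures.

13.45 ms

Per-hop transmission t_tx = L/R = 4000/15000000 = 0.266667 ms.
Per-hop propagation t_prop = 4800/171000000 = 0.0280702 ms.
Pipeline fill: first packet needs 4·t_tx to clear all hops; remaining 46 packets each add one t_tx.
Total = (4+47-1)·t_tx + 4·t_prop = 50·0.266667 + 4·0.0280702 = 13.45 ms.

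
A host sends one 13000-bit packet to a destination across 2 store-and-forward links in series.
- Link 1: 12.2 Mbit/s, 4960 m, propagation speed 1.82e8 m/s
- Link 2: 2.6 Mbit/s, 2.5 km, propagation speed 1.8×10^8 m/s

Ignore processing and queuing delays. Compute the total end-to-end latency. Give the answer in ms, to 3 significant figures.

6.11 ms

Transmission delays (L/R per hop): 1.06557, 5 ms; sum = 6.06557 ms.
Propagation delays (d/s per hop): 0.0272527, 0.0138889 ms; sum = 0.0411416 ms.
End-to-end = 6.11 ms.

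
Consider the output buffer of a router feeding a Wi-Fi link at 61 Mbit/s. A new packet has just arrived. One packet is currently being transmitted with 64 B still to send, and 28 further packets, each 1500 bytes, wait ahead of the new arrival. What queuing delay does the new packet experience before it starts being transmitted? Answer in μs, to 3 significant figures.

5520 μs

Each queued packet: L/R = 12000/61000000 = 196.721 μs.
28 queued → 5508.2 μs.
Plus remaining 512 bits of current packet: 8.39344 μs.
Queuing delay = 5520 μs.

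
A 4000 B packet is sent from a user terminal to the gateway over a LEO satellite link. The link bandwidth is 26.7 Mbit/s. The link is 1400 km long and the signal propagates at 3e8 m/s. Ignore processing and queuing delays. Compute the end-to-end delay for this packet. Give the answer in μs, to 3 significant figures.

5870 μs

L = 4000 × 8 = 32000 bits.
Transmission delay = L/R = 32000 / 26700000 = 1198.5 μs.
Propagation delay = d/s = 1400000 m / 300000000 m/s = 4666.67 μs.
Total = 5870 μs.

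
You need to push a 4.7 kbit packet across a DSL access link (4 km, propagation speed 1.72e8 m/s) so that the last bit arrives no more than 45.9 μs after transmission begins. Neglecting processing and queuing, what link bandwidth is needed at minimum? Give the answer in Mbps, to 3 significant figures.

208 Mbps

Propagation delay = 4000 / 172000000 = 23.2558 μs.
Transmission budget = 45.9 − 23.2558 = 22.6442 μs.
R ≥ L / t_tx = 4700 bits / 2.26442e-05 s = 208 Mbps.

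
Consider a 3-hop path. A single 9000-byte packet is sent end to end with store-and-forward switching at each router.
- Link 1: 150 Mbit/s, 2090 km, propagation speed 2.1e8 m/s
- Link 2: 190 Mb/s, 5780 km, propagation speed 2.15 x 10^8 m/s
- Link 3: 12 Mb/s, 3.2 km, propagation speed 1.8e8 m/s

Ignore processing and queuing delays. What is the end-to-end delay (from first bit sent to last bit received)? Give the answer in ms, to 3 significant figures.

43.7 ms

L = 9000 × 8 = 72000 bits.
Transmission delays (L/R per hop): 0.48, 0.378947, 6 ms; sum = 6.85895 ms.
Propagation delays (d/s per hop): 9.95238, 26.8837, 0.0177778 ms; sum = 36.8539 ms.
End-to-end = 43.7 ms.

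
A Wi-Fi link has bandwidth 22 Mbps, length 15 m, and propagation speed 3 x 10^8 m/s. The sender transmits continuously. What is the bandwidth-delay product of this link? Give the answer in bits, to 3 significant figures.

1.10 bits

Propagation delay = 15 / 300000000 = 5e-08 s.
BDP = R × t_prop = 22000000 × 5e-08 = 1.1 bits.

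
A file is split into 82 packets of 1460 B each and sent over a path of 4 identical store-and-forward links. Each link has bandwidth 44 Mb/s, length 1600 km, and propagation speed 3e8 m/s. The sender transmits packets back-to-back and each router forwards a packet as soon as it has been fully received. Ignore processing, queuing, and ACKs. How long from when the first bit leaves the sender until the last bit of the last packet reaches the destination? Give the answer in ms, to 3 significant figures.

Per-hop transmission t_tx = L/R = 11680/44000000 = 0.265455 ms.
Per-hop propagation t_prop = 1600000/300000000 = 5.33333 ms.
Pipeline fill: first packet needs 4·t_tx to clear all hops; remaining 81 packets each add one t_tx.
Total = (4+82-1)·t_tx + 4·t_prop = 85·0.265455 + 4·5.33333 = 43.9 ms.

43.9 ms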